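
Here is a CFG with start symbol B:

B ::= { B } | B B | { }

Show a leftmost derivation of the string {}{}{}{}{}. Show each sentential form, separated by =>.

B => BB => BBB => BBBB => BBBBB => {}BBBB => {}{}BBB => {}{}{}BB => {}{}{}{}B => {}{}{}{}{}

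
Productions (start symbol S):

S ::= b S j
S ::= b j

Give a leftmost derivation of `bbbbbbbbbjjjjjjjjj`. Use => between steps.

S=>bSj=>bbSjj=>bbbSjjj=>bbbbSjjjj=>bbbbbSjjjjj=>bbbbbbSjjjjjj=>bbbbbbbSjjjjjjj=>bbbbbbbbSjjjjjjjj=>bbbbbbbbbjjjjjjjjj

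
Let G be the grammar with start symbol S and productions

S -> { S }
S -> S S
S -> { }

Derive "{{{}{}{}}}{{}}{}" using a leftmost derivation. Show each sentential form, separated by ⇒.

S ⇒ SS   [S -> S S]
SS ⇒ SSS   [S -> S S]
SSS ⇒ {S}SS   [S -> { S }]
{S}SS ⇒ {{S}}SS   [S -> { S }]
{{S}}SS ⇒ {{SS}}SS   [S -> S S]
{{SS}}SS ⇒ {{SSS}}SS   [S -> S S]
{{SSS}}SS ⇒ {{{}SS}}SS   [S -> { }]
{{{}SS}}SS ⇒ {{{}{}S}}SS   [S -> { }]
{{{}{}S}}SS ⇒ {{{}{}{}}}SS   [S -> { }]
{{{}{}{}}}SS ⇒ {{{}{}{}}}{S}S   [S -> { S }]
{{{}{}{}}}{S}S ⇒ {{{}{}{}}}{{}}S   [S -> { }]
{{{}{}{}}}{{}}S ⇒ {{{}{}{}}}{{}}{}   [S -> { }]

S⇒SS⇒SSS⇒{S}SS⇒{{S}}SS⇒{{SS}}SS⇒{{SSS}}SS⇒{{{}SS}}SS⇒{{{}{}S}}SS⇒{{{}{}{}}}SS⇒{{{}{}{}}}{S}S⇒{{{}{}{}}}{{}}S⇒{{{}{}{}}}{{}}{}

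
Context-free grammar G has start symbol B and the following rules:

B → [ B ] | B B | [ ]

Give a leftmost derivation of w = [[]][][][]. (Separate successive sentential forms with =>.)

B=>BB=>[B]B=>[[]]B=>[[]]BB=>[[]]BBB=>[[]][]BB=>[[]][][]B=>[[]][][][]

B => BB   [B → B B]
BB => [B]B   [B → [ B ]]
[B]B => [[]]B   [B → [ ]]
[[]]B => [[]]BB   [B → B B]
[[]]BB => [[]]BBB   [B → B B]
[[]]BBB => [[]][]BB   [B → [ ]]
[[]][]BB => [[]][][]B   [B → [ ]]
[[]][][]B => [[]][][][]   [B → [ ]]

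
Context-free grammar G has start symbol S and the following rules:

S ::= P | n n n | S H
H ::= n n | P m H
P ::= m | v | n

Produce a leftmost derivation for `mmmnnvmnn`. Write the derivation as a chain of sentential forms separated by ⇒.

S ⇒ SH ⇒ SHH ⇒ PHH ⇒ mHH ⇒ mPmHH ⇒ mmmHH ⇒ mmmnnH ⇒ mmmnnPmH ⇒ mmmnnvmH ⇒ mmmnnvmnn

S ⇒ SH   [S ::= S H]
SH ⇒ SHH   [S ::= S H]
SHH ⇒ PHH   [S ::= P]
PHH ⇒ mHH   [P ::= m]
mHH ⇒ mPmHH   [H ::= P m H]
mPmHH ⇒ mmmHH   [P ::= m]
mmmHH ⇒ mmmnnH   [H ::= n n]
mmmnnH ⇒ mmmnnPmH   [H ::= P m H]
mmmnnPmH ⇒ mmmnnvmH   [P ::= v]
mmmnnvmH ⇒ mmmnnvmnn   [H ::= n n]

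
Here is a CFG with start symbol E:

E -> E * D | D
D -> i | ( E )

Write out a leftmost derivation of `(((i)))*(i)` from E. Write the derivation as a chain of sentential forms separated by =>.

E => E*D => D*D => (E)*D => (D)*D => ((E))*D => ((D))*D => (((E)))*D => (((D)))*D => (((i)))*D => (((i)))*(E) => (((i)))*(D) => (((i)))*(i)

E => E*D   [E -> E * D]
E*D => D*D   [E -> D]
D*D => (E)*D   [D -> ( E )]
(E)*D => (D)*D   [E -> D]
(D)*D => ((E))*D   [D -> ( E )]
((E))*D => ((D))*D   [E -> D]
((D))*D => (((E)))*D   [D -> ( E )]
(((E)))*D => (((D)))*D   [E -> D]
(((D)))*D => (((i)))*D   [D -> i]
(((i)))*D => (((i)))*(E)   [D -> ( E )]
(((i)))*(E) => (((i)))*(D)   [E -> D]
(((i)))*(D) => (((i)))*(i)   [D -> i]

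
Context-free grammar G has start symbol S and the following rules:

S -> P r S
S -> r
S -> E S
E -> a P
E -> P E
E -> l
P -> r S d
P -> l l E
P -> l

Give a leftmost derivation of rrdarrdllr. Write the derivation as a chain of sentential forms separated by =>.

S => ES => PES => rSdES => rrdES => rrdaPS => rrdarSdS => rrdarrdS => rrdarrdES => rrdarrdlS => rrdarrdlES => rrdarrdllS => rrdarrdllr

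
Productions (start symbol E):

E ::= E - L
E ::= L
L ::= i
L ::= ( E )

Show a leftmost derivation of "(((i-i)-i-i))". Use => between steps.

E => L   [E ::= L]
L => (E)   [L ::= ( E )]
(E) => (L)   [E ::= L]
(L) => ((E))   [L ::= ( E )]
((E)) => ((E-L))   [E ::= E - L]
((E-L)) => ((E-L-L))   [E ::= E - L]
((E-L-L)) => ((L-L-L))   [E ::= L]
((L-L-L)) => (((E)-L-L))   [L ::= ( E )]
(((E)-L-L)) => (((E-L)-L-L))   [E ::= E - L]
(((E-L)-L-L)) => (((L-L)-L-L))   [E ::= L]
(((L-L)-L-L)) => (((i-L)-L-L))   [L ::= i]
(((i-L)-L-L)) => (((i-i)-L-L))   [L ::= i]
(((i-i)-L-L)) => (((i-i)-i-L))   [L ::= i]
(((i-i)-i-L)) => (((i-i)-i-i))   [L ::= i]

E=>L=>(E)=>(L)=>((E))=>((E-L))=>((E-L-L))=>((L-L-L))=>(((E)-L-L))=>(((E-L)-L-L))=>(((L-L)-L-L))=>(((i-L)-L-L))=>(((i-i)-L-L))=>(((i-i)-i-L))=>(((i-i)-i-i))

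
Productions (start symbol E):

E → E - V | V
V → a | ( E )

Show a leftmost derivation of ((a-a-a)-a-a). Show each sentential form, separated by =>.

E => V => (E) => (E-V) => (E-V-V) => (V-V-V) => ((E)-V-V) => ((E-V)-V-V) => ((E-V-V)-V-V) => ((V-V-V)-V-V) => ((a-V-V)-V-V) => ((a-a-V)-V-V) => ((a-a-a)-V-V) => ((a-a-a)-a-V) => ((a-a-a)-a-a)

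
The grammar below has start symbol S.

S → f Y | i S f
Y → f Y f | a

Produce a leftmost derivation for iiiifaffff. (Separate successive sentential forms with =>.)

S=>iSf=>iiSff=>iiiSfff=>iiiiSffff=>iiiifYffff=>iiiifaffff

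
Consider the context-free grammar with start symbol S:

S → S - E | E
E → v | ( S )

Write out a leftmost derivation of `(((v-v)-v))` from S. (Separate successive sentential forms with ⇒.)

S ⇒ E ⇒ (S) ⇒ (E) ⇒ ((S)) ⇒ ((S-E)) ⇒ ((E-E)) ⇒ (((S)-E)) ⇒ (((S-E)-E)) ⇒ (((E-E)-E)) ⇒ (((v-E)-E)) ⇒ (((v-v)-E)) ⇒ (((v-v)-v))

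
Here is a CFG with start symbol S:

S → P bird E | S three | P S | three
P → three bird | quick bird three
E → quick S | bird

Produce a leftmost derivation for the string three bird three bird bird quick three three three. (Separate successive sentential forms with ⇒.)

S ⇒ S three   [S → S three]
S three ⇒ P S three   [S → P S]
P S three ⇒ three bird S three   [P → three bird]
three bird S three ⇒ three bird S three three   [S → S three]
three bird S three three ⇒ three bird P bird E three three   [S → P bird E]
three bird P bird E three three ⇒ three bird three bird bird E three three   [P → three bird]
three bird three bird bird E three three ⇒ three bird three bird bird quick S three three   [E → quick S]
three bird three bird bird quick S three three ⇒ three bird three bird bird quick three three three   [S → three]

S ⇒ S three ⇒ P S three ⇒ three bird S three ⇒ three bird S three three ⇒ three bird P bird E three three ⇒ three bird three bird bird E three three ⇒ three bird three bird bird quick S three three ⇒ three bird three bird bird quick three three three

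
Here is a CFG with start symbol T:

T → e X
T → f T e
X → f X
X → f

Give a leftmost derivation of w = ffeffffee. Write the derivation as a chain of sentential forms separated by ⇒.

T ⇒ fTe ⇒ ffTee ⇒ ffeXee ⇒ ffefXee ⇒ ffeffXee ⇒ ffefffXee ⇒ ffeffffee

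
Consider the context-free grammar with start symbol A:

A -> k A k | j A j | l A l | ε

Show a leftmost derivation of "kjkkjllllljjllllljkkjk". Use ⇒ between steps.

A ⇒ kAk ⇒ kjAjk ⇒ kjkAkjk ⇒ kjkkAkkjk ⇒ kjkkjAjkkjk ⇒ kjkkjlAljkkjk ⇒ kjkkjllAlljkkjk ⇒ kjkkjlllAllljkkjk ⇒ kjkkjllllAlllljkkjk ⇒ kjkkjlllllAllllljkkjk ⇒ kjkkjllllljAjllllljkkjk ⇒ kjkkjllllljjllllljkkjk

A ⇒ kAk   [A -> k A k]
kAk ⇒ kjAjk   [A -> j A j]
kjAjk ⇒ kjkAkjk   [A -> k A k]
kjkAkjk ⇒ kjkkAkkjk   [A -> k A k]
kjkkAkkjk ⇒ kjkkjAjkkjk   [A -> j A j]
kjkkjAjkkjk ⇒ kjkkjlAljkkjk   [A -> l A l]
kjkkjlAljkkjk ⇒ kjkkjllAlljkkjk   [A -> l A l]
kjkkjllAlljkkjk ⇒ kjkkjlllAllljkkjk   [A -> l A l]
kjkkjlllAllljkkjk ⇒ kjkkjllllAlllljkkjk   [A -> l A l]
kjkkjllllAlllljkkjk ⇒ kjkkjlllllAllllljkkjk   [A -> l A l]
kjkkjlllllAllllljkkjk ⇒ kjkkjllllljAjllllljkkjk   [A -> j A j]
kjkkjllllljAjllllljkkjk ⇒ kjkkjllllljjllllljkkjk   [A -> ε]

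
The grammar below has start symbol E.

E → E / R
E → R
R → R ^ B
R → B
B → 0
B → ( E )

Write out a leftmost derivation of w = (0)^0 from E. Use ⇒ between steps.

E ⇒ R ⇒ R^B ⇒ B^B ⇒ (E)^B ⇒ (R)^B ⇒ (B)^B ⇒ (0)^B ⇒ (0)^0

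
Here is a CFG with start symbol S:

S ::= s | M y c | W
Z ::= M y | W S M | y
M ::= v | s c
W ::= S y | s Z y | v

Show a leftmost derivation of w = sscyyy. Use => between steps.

S => W => Sy => Wy => sZyy => sMyyy => sscyyy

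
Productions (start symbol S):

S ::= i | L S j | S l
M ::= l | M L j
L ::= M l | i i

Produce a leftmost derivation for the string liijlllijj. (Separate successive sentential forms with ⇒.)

S ⇒ LSj ⇒ MlSj ⇒ MLjlSj ⇒ lLjlSj ⇒ liijlSj ⇒ liijlLSjj ⇒ liijlMlSjj ⇒ liijlllSjj ⇒ liijlllijj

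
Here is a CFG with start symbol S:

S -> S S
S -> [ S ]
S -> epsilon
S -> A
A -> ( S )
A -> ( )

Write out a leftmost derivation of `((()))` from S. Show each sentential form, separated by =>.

S => A => (S) => (A) => ((S)) => ((SS)) => ((AS)) => (((S)S)) => ((()S)) => ((()))

S => A   [S -> A]
A => (S)   [A -> ( S )]
(S) => (A)   [S -> A]
(A) => ((S))   [A -> ( S )]
((S)) => ((SS))   [S -> S S]
((SS)) => ((AS))   [S -> A]
((AS)) => (((S)S))   [A -> ( S )]
(((S)S)) => ((()S))   [S -> epsilon]
((()S)) => ((()))   [S -> epsilon]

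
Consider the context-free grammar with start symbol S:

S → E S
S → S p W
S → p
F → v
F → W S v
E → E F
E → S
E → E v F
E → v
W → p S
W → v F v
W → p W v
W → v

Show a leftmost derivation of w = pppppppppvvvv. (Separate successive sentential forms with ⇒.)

S⇒SpW⇒ppW⇒pppWv⇒ppppSv⇒ppppSpWv⇒ppppSpWpWv⇒ppppppWpWv⇒pppppppSpWv⇒pppppppppWv⇒pppppppppvFvv⇒pppppppppvvvv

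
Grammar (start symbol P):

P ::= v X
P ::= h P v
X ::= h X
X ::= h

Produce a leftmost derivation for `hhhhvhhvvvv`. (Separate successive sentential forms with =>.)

P => hPv => hhPvv => hhhPvvv => hhhhPvvvv => hhhhvXvvvv => hhhhvhXvvvv => hhhhvhhvvvv

P => hPv   [P ::= h P v]
hPv => hhPvv   [P ::= h P v]
hhPvv => hhhPvvv   [P ::= h P v]
hhhPvvv => hhhhPvvvv   [P ::= h P v]
hhhhPvvvv => hhhhvXvvvv   [P ::= v X]
hhhhvXvvvv => hhhhvhXvvvv   [X ::= h X]
hhhhvhXvvvv => hhhhvhhvvvv   [X ::= h]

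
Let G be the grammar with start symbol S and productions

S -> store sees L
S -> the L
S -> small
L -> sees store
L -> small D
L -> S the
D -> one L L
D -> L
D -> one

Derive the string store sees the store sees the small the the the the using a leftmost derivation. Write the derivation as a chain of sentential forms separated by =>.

S => store sees L   [S -> store sees L]
store sees L => store sees S the   [L -> S the]
store sees S the => store sees the L the   [S -> the L]
store sees the L the => store sees the S the the   [L -> S the]
store sees the S the the => store sees the store sees L the the   [S -> store sees L]
store sees the store sees L the the => store sees the store sees S the the the   [L -> S the]
store sees the store sees S the the the => store sees the store sees the L the the the   [S -> the L]
store sees the store sees the L the the the => store sees the store sees the S the the the the   [L -> S the]
store sees the store sees the S the the the the => store sees the store sees the small the the the the   [S -> small]

S => store sees L => store sees S the => store sees the L the => store sees the S the the => store sees the store sees L the the => store sees the store sees S the the the => store sees the store sees the L the the the => store sees the store sees the S the the the the => store sees the store sees the small the the the the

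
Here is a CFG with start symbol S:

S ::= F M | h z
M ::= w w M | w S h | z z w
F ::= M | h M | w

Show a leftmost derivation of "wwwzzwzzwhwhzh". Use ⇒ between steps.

S ⇒ FM   [S ::= F M]
FM ⇒ MM   [F ::= M]
MM ⇒ wShM   [M ::= w S h]
wShM ⇒ wFMhM   [S ::= F M]
wFMhM ⇒ wMMhM   [F ::= M]
wMMhM ⇒ wwwMMhM   [M ::= w w M]
wwwMMhM ⇒ wwwzzwMhM   [M ::= z z w]
wwwzzwMhM ⇒ wwwzzwzzwhM   [M ::= z z w]
wwwzzwzzwhM ⇒ wwwzzwzzwhwSh   [M ::= w S h]
wwwzzwzzwhwSh ⇒ wwwzzwzzwhwhzh   [S ::= h z]

S ⇒ FM ⇒ MM ⇒ wShM ⇒ wFMhM ⇒ wMMhM ⇒ wwwMMhM ⇒ wwwzzwMhM ⇒ wwwzzwzzwhM ⇒ wwwzzwzzwhwSh ⇒ wwwzzwzzwhwhzh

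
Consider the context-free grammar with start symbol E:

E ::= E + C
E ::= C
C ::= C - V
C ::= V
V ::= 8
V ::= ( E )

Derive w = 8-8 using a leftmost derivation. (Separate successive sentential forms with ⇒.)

E⇒C⇒C-V⇒V-V⇒8-V⇒8-8

E ⇒ C   [E ::= C]
C ⇒ C-V   [C ::= C - V]
C-V ⇒ V-V   [C ::= V]
V-V ⇒ 8-V   [V ::= 8]
8-V ⇒ 8-8   [V ::= 8]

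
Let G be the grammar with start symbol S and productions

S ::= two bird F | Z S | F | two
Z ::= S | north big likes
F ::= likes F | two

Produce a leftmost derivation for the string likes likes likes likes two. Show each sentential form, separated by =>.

S => F   [S ::= F]
F => likes F   [F ::= likes F]
likes F => likes likes F   [F ::= likes F]
likes likes F => likes likes likes F   [F ::= likes F]
likes likes likes F => likes likes likes likes F   [F ::= likes F]
likes likes likes likes F => likes likes likes likes two   [F ::= two]

S => F => likes F => likes likes F => likes likes likes F => likes likes likes likes F => likes likes likes likes two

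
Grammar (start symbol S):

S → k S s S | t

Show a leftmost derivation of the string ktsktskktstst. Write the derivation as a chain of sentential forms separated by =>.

S => kSsS => ktsS => ktskSsS => ktsktsS => ktsktskSsS => ktsktskkSsSsS => ktsktskktsSsS => ktsktskktstsS => ktsktskktstst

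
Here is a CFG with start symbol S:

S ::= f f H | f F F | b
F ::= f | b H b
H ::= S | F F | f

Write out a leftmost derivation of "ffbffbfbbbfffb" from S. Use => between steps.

S=>ffH=>ffFF=>ffbHbF=>ffbSbF=>ffbfFFbF=>ffbffFbF=>ffbffbHbbF=>ffbffbfbbF=>ffbffbfbbbHb=>ffbffbfbbbSb=>ffbffbfbbbffHb=>ffbffbfbbbfffb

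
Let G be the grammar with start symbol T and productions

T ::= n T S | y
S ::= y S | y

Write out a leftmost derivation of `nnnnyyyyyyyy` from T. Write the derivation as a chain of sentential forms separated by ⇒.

T ⇒ nTS ⇒ nnTSS ⇒ nnnTSSS ⇒ nnnnTSSSS ⇒ nnnnySSSS ⇒ nnnnyySSSS ⇒ nnnnyyySSSS ⇒ nnnnyyyySSS ⇒ nnnnyyyyySSS ⇒ nnnnyyyyyySS ⇒ nnnnyyyyyyyS ⇒ nnnnyyyyyyyy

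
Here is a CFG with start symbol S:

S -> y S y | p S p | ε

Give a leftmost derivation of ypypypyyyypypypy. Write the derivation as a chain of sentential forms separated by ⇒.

S ⇒ ySy ⇒ ypSpy ⇒ ypySypy ⇒ ypypSpypy ⇒ ypypySypypy ⇒ ypypypSpypypy ⇒ ypypypySypypypy ⇒ ypypypyySyypypypy ⇒ ypypypyyyypypypy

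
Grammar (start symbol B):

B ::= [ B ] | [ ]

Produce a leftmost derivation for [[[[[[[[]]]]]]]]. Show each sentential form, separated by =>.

B=>[B]=>[[B]]=>[[[B]]]=>[[[[B]]]]=>[[[[[B]]]]]=>[[[[[[B]]]]]]=>[[[[[[[B]]]]]]]=>[[[[[[[[]]]]]]]]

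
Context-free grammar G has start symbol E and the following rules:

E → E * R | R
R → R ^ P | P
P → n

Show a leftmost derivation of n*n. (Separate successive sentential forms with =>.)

E => E*R   [E → E * R]
E*R => R*R   [E → R]
R*R => P*R   [R → P]
P*R => n*R   [P → n]
n*R => n*P   [R → P]
n*P => n*n   [P → n]

E => E*R => R*R => P*R => n*R => n*P => n*n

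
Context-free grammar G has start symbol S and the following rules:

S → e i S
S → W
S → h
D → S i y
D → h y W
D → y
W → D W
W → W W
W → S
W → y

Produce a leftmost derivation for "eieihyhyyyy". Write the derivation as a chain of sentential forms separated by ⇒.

S ⇒ eiS   [S → e i S]
eiS ⇒ eieiS   [S → e i S]
eieiS ⇒ eieiW   [S → W]
eieiW ⇒ eieiDW   [W → D W]
eieiDW ⇒ eieihyWW   [D → h y W]
eieihyWW ⇒ eieihyDWW   [W → D W]
eieihyDWW ⇒ eieihyhyWWW   [D → h y W]
eieihyhyWWW ⇒ eieihyhyyWW   [W → y]
eieihyhyyWW ⇒ eieihyhyyyW   [W → y]
eieihyhyyyW ⇒ eieihyhyyyy   [W → y]

S ⇒ eiS ⇒ eieiS ⇒ eieiW ⇒ eieiDW ⇒ eieihyWW ⇒ eieihyDWW ⇒ eieihyhyWWW ⇒ eieihyhyyWW ⇒ eieihyhyyyW ⇒ eieihyhyyyy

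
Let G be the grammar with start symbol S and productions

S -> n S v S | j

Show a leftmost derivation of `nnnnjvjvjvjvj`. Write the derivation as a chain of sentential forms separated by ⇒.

S ⇒ nSvS   [S -> n S v S]
nSvS ⇒ nnSvSvS   [S -> n S v S]
nnSvSvS ⇒ nnnSvSvSvS   [S -> n S v S]
nnnSvSvSvS ⇒ nnnnSvSvSvSvS   [S -> n S v S]
nnnnSvSvSvSvS ⇒ nnnnjvSvSvSvS   [S -> j]
nnnnjvSvSvSvS ⇒ nnnnjvjvSvSvS   [S -> j]
nnnnjvjvSvSvS ⇒ nnnnjvjvjvSvS   [S -> j]
nnnnjvjvjvSvS ⇒ nnnnjvjvjvjvS   [S -> j]
nnnnjvjvjvjvS ⇒ nnnnjvjvjvjvj   [S -> j]

S ⇒ nSvS ⇒ nnSvSvS ⇒ nnnSvSvSvS ⇒ nnnnSvSvSvSvS ⇒ nnnnjvSvSvSvS ⇒ nnnnjvjvSvSvS ⇒ nnnnjvjvjvSvS ⇒ nnnnjvjvjvjvS ⇒ nnnnjvjvjvjvj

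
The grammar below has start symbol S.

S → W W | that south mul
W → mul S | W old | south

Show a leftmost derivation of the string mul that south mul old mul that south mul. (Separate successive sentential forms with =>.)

S => W W => W old W => mul S old W => mul that south mul old W => mul that south mul old mul S => mul that south mul old mul that south mul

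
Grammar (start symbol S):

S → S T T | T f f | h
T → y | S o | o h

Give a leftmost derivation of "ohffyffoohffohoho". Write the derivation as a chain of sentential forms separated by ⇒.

S ⇒ STT ⇒ TffTT ⇒ ohffTT ⇒ ohffSoT ⇒ ohffTffoT ⇒ ohffyffoT ⇒ ohffyffoSo ⇒ ohffyffoSTTo ⇒ ohffyffoTffTTo ⇒ ohffyffoohffTTo ⇒ ohffyffoohffohTo ⇒ ohffyffoohffohoho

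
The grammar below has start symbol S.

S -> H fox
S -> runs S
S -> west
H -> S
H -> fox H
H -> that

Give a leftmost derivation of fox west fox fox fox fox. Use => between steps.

S => H fox => S fox => H fox fox => fox H fox fox => fox S fox fox => fox H fox fox fox => fox S fox fox fox => fox H fox fox fox fox => fox S fox fox fox fox => fox west fox fox fox fox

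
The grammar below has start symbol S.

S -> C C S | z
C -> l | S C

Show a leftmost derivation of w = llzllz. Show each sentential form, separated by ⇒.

S⇒CCS⇒SCCS⇒CCSCCS⇒lCSCCS⇒llSCCS⇒llzCCS⇒llzlCS⇒llzllS⇒llzllz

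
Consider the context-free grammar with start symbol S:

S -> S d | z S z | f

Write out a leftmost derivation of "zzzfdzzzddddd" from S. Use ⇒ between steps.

S ⇒ Sd ⇒ Sdd ⇒ Sddd ⇒ Sdddd ⇒ Sddddd ⇒ zSzddddd ⇒ zzSzzddddd ⇒ zzzSzzzddddd ⇒ zzzSdzzzddddd ⇒ zzzfdzzzddddd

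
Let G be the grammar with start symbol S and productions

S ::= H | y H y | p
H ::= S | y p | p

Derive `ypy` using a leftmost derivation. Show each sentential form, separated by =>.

S => yHy   [S ::= y H y]
yHy => ySy   [H ::= S]
ySy => ypy   [S ::= p]

S=>yHy=>ySy=>ypy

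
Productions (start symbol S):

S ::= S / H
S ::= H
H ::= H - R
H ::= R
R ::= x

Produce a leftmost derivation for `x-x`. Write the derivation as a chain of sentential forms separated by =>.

S => H   [S ::= H]
H => H-R   [H ::= H - R]
H-R => R-R   [H ::= R]
R-R => x-R   [R ::= x]
x-R => x-x   [R ::= x]

S => H => H-R => R-R => x-R => x-x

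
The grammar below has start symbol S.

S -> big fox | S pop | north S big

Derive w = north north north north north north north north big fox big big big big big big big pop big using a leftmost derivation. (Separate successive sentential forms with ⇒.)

S ⇒ north S big ⇒ north S pop big ⇒ north north S big pop big ⇒ north north north S big big pop big ⇒ north north north north S big big big pop big ⇒ north north north north north S big big big big pop big ⇒ north north north north north north S big big big big big pop big ⇒ north north north north north north north S big big big big big big pop big ⇒ north north north north north north north north S big big big big big big big pop big ⇒ north north north north north north north north big fox big big big big big big big pop big

S ⇒ north S big   [S -> north S big]
north S big ⇒ north S pop big   [S -> S pop]
north S pop big ⇒ north north S big pop big   [S -> north S big]
north north S big pop big ⇒ north north north S big big pop big   [S -> north S big]
north north north S big big pop big ⇒ north north north north S big big big pop big   [S -> north S big]
north north north north S big big big pop big ⇒ north north north north north S big big big big pop big   [S -> north S big]
north north north north north S big big big big pop big ⇒ north north north north north north S big big big big big pop big   [S -> north S big]
north north north north north north S big big big big big pop big ⇒ north north north north north north north S big big big big big big pop big   [S -> north S big]
north north north north north north north S big big big big big big pop big ⇒ north north north north north north north north S big big big big big big big pop big   [S -> north S big]
north north north north north north north north S big big big big big big big pop big ⇒ north north north north north north north north big fox big big big big big big big pop big   [S -> big fox]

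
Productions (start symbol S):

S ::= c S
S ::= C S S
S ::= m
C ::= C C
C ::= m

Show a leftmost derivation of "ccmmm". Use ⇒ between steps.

S ⇒ cS   [S ::= c S]
cS ⇒ ccS   [S ::= c S]
ccS ⇒ ccCSS   [S ::= C S S]
ccCSS ⇒ ccmSS   [C ::= m]
ccmSS ⇒ ccmmS   [S ::= m]
ccmmS ⇒ ccmmm   [S ::= m]

S⇒cS⇒ccS⇒ccCSS⇒ccmSS⇒ccmmS⇒ccmmm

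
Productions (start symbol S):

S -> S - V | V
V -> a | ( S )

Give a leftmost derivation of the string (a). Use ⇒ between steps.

S ⇒ V ⇒ (S) ⇒ (V) ⇒ (a)

S ⇒ V   [S -> V]
V ⇒ (S)   [V -> ( S )]
(S) ⇒ (V)   [S -> V]
(V) ⇒ (a)   [V -> a]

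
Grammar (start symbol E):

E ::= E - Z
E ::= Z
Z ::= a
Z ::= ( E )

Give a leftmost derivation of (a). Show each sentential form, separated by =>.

E => Z => (E) => (Z) => (a)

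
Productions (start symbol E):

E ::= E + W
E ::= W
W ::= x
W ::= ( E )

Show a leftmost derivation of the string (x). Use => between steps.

E=>W=>(E)=>(W)=>(x)

E => W   [E ::= W]
W => (E)   [W ::= ( E )]
(E) => (W)   [E ::= W]
(W) => (x)   [W ::= x]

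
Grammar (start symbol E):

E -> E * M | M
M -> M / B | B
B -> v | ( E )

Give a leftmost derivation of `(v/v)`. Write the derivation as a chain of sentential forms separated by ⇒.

E ⇒ M   [E -> M]
M ⇒ B   [M -> B]
B ⇒ (E)   [B -> ( E )]
(E) ⇒ (M)   [E -> M]
(M) ⇒ (M/B)   [M -> M / B]
(M/B) ⇒ (B/B)   [M -> B]
(B/B) ⇒ (v/B)   [B -> v]
(v/B) ⇒ (v/v)   [B -> v]

E ⇒ M ⇒ B ⇒ (E) ⇒ (M) ⇒ (M/B) ⇒ (B/B) ⇒ (v/B) ⇒ (v/v)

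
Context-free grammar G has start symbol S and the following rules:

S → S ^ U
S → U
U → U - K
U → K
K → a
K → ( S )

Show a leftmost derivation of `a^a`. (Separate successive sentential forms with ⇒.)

S⇒S^U⇒U^U⇒K^U⇒a^U⇒a^K⇒a^a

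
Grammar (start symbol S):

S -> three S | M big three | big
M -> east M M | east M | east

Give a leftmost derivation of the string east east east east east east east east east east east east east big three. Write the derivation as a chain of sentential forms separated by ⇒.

S ⇒ M big three ⇒ east M M big three ⇒ east east M M M big three ⇒ east east east M M M big three ⇒ east east east east M M M big three ⇒ east east east east east M M big three ⇒ east east east east east east M M big three ⇒ east east east east east east east M big three ⇒ east east east east east east east east M M big three ⇒ east east east east east east east east east M M big three ⇒ east east east east east east east east east east M M M big three ⇒ east east east east east east east east east east east M M big three ⇒ east east east east east east east east east east east east M big three ⇒ east east east east east east east east east east east east east big three

S ⇒ M big three   [S -> M big three]
M big three ⇒ east M M big three   [M -> east M M]
east M M big three ⇒ east east M M M big three   [M -> east M M]
east east M M M big three ⇒ east east east M M M big three   [M -> east M]
east east east M M M big three ⇒ east east east east M M M big three   [M -> east M]
east east east east M M M big three ⇒ east east east east east M M big three   [M -> east]
east east east east east M M big three ⇒ east east east east east east M M big three   [M -> east M]
east east east east east east M M big three ⇒ east east east east east east east M big three   [M -> east]
east east east east east east east M big three ⇒ east east east east east east east east M M big three   [M -> east M M]
east east east east east east east east M M big three ⇒ east east east east east east east east east M M big three   [M -> east M]
east east east east east east east east east M M big three ⇒ east east east east east east east east east east M M M big three   [M -> east M M]
east east east east east east east east east east M M M big three ⇒ east east east east east east east east east east east M M big three   [M -> east]
east east east east east east east east east east east M M big three ⇒ east east east east east east east east east east east east M big three   [M -> east]
east east east east east east east east east east east east M big three ⇒ east east east east east east east east east east east east east big three   [M -> east]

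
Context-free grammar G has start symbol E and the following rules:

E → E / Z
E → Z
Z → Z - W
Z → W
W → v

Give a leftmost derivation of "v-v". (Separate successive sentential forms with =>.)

E => Z => Z-W => W-W => v-W => v-v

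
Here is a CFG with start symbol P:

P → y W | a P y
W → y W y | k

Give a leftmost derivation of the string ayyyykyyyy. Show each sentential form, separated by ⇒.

P ⇒ aPy   [P → a P y]
aPy ⇒ ayWy   [P → y W]
ayWy ⇒ ayyWyy   [W → y W y]
ayyWyy ⇒ ayyyWyyy   [W → y W y]
ayyyWyyy ⇒ ayyyyWyyyy   [W → y W y]
ayyyyWyyyy ⇒ ayyyykyyyy   [W → k]

P⇒aPy⇒ayWy⇒ayyWyy⇒ayyyWyyy⇒ayyyyWyyyy⇒ayyyykyyyy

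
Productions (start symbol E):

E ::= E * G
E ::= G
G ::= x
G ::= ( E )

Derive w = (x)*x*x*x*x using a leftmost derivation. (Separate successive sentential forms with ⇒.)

E ⇒ E*G ⇒ E*G*G ⇒ E*G*G*G ⇒ E*G*G*G*G ⇒ G*G*G*G*G ⇒ (E)*G*G*G*G ⇒ (G)*G*G*G*G ⇒ (x)*G*G*G*G ⇒ (x)*x*G*G*G ⇒ (x)*x*x*G*G ⇒ (x)*x*x*x*G ⇒ (x)*x*x*x*x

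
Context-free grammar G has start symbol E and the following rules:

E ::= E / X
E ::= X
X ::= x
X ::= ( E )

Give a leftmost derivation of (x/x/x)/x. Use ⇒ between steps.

E⇒E/X⇒X/X⇒(E)/X⇒(E/X)/X⇒(E/X/X)/X⇒(X/X/X)/X⇒(x/X/X)/X⇒(x/x/X)/X⇒(x/x/x)/X⇒(x/x/x)/x

E ⇒ E/X   [E ::= E / X]
E/X ⇒ X/X   [E ::= X]
X/X ⇒ (E)/X   [X ::= ( E )]
(E)/X ⇒ (E/X)/X   [E ::= E / X]
(E/X)/X ⇒ (E/X/X)/X   [E ::= E / X]
(E/X/X)/X ⇒ (X/X/X)/X   [E ::= X]
(X/X/X)/X ⇒ (x/X/X)/X   [X ::= x]
(x/X/X)/X ⇒ (x/x/X)/X   [X ::= x]
(x/x/X)/X ⇒ (x/x/x)/X   [X ::= x]
(x/x/x)/X ⇒ (x/x/x)/x   [X ::= x]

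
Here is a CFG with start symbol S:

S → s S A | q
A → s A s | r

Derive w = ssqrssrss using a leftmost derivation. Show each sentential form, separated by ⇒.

S⇒sSA⇒ssSAA⇒ssqAA⇒ssqrA⇒ssqrsAs⇒ssqrssAss⇒ssqrssrss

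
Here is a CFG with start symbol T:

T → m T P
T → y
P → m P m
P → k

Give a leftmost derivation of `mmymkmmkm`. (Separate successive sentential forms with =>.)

T=>mTP=>mmTPP=>mmyPP=>mmymPmP=>mmymkmP=>mmymkmmPm=>mmymkmmkm

T => mTP   [T → m T P]
mTP => mmTPP   [T → m T P]
mmTPP => mmyPP   [T → y]
mmyPP => mmymPmP   [P → m P m]
mmymPmP => mmymkmP   [P → k]
mmymkmP => mmymkmmPm   [P → m P m]
mmymkmmPm => mmymkmmkm   [P → k]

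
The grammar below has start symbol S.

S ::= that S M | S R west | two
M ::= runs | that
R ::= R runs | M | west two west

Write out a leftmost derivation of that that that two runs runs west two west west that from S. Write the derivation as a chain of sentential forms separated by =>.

S => that S M => that S R west M => that that S M R west M => that that that S M M R west M => that that that two M M R west M => that that that two runs M R west M => that that that two runs runs R west M => that that that two runs runs west two west west M => that that that two runs runs west two west west that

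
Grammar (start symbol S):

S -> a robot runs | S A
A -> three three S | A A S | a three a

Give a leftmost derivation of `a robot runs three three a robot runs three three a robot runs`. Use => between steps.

S => S A => a robot runs A => a robot runs three three S => a robot runs three three S A => a robot runs three three a robot runs A => a robot runs three three a robot runs three three S => a robot runs three three a robot runs three three a robot runs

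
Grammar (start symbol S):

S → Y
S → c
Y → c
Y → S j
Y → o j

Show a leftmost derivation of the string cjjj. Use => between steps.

S => Y   [S → Y]
Y => Sj   [Y → S j]
Sj => Yj   [S → Y]
Yj => Sjj   [Y → S j]
Sjj => Yjj   [S → Y]
Yjj => Sjjj   [Y → S j]
Sjjj => Yjjj   [S → Y]
Yjjj => cjjj   [Y → c]

S => Y => Sj => Yj => Sjj => Yjj => Sjjj => Yjjj => cjjj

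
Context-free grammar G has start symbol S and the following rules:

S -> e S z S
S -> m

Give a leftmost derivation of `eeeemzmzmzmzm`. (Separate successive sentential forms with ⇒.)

S ⇒ eSzS ⇒ eeSzSzS ⇒ eeeSzSzSzS ⇒ eeeeSzSzSzSzS ⇒ eeeemzSzSzSzS ⇒ eeeemzmzSzSzS ⇒ eeeemzmzmzSzS ⇒ eeeemzmzmzmzS ⇒ eeeemzmzmzmzm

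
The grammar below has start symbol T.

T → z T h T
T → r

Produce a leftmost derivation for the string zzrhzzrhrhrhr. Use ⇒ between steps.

T ⇒ zThT ⇒ zzThThT ⇒ zzrhThT ⇒ zzrhzThThT ⇒ zzrhzzThThThT ⇒ zzrhzzrhThThT ⇒ zzrhzzrhrhThT ⇒ zzrhzzrhrhrhT ⇒ zzrhzzrhrhrhr

T ⇒ zThT   [T → z T h T]
zThT ⇒ zzThThT   [T → z T h T]
zzThThT ⇒ zzrhThT   [T → r]
zzrhThT ⇒ zzrhzThThT   [T → z T h T]
zzrhzThThT ⇒ zzrhzzThThThT   [T → z T h T]
zzrhzzThThThT ⇒ zzrhzzrhThThT   [T → r]
zzrhzzrhThThT ⇒ zzrhzzrhrhThT   [T → r]
zzrhzzrhrhThT ⇒ zzrhzzrhrhrhT   [T → r]
zzrhzzrhrhrhT ⇒ zzrhzzrhrhrhr   [T → r]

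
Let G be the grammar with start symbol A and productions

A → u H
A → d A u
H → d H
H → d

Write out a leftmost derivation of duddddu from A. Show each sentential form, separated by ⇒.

A⇒dAu⇒duHu⇒dudHu⇒duddHu⇒dudddHu⇒duddddu

A ⇒ dAu   [A → d A u]
dAu ⇒ duHu   [A → u H]
duHu ⇒ dudHu   [H → d H]
dudHu ⇒ duddHu   [H → d H]
duddHu ⇒ dudddHu   [H → d H]
dudddHu ⇒ duddddu   [H → d]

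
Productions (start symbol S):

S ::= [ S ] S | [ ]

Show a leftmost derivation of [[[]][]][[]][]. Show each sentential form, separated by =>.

S => [S]S   [S ::= [ S ] S]
[S]S => [[S]S]S   [S ::= [ S ] S]
[[S]S]S => [[[]]S]S   [S ::= [ ]]
[[[]]S]S => [[[]][]]S   [S ::= [ ]]
[[[]][]]S => [[[]][]][S]S   [S ::= [ S ] S]
[[[]][]][S]S => [[[]][]][[]]S   [S ::= [ ]]
[[[]][]][[]]S => [[[]][]][[]][]   [S ::= [ ]]

S => [S]S => [[S]S]S => [[[]]S]S => [[[]][]]S => [[[]][]][S]S => [[[]][]][[]]S => [[[]][]][[]][]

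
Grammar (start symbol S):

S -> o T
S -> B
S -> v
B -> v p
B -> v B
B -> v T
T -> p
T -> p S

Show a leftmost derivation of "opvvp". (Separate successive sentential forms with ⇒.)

S ⇒ oT ⇒ opS ⇒ opB ⇒ opvB ⇒ opvvT ⇒ opvvp

S ⇒ oT   [S -> o T]
oT ⇒ opS   [T -> p S]
opS ⇒ opB   [S -> B]
opB ⇒ opvB   [B -> v B]
opvB ⇒ opvvT   [B -> v T]
opvvT ⇒ opvvp   [T -> p]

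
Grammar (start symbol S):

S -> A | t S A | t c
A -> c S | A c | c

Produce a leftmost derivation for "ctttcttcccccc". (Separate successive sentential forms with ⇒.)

S ⇒ A ⇒ cS ⇒ ctSA ⇒ cttSAA ⇒ ctttSAAA ⇒ ctttAAAA ⇒ ctttAcAAA ⇒ ctttcScAAA ⇒ ctttctSAcAAA ⇒ ctttcttcAcAAA ⇒ ctttcttcccAAA ⇒ ctttcttccccAA ⇒ ctttcttcccccA ⇒ ctttcttcccccc

S ⇒ A   [S -> A]
A ⇒ cS   [A -> c S]
cS ⇒ ctSA   [S -> t S A]
ctSA ⇒ cttSAA   [S -> t S A]
cttSAA ⇒ ctttSAAA   [S -> t S A]
ctttSAAA ⇒ ctttAAAA   [S -> A]
ctttAAAA ⇒ ctttAcAAA   [A -> A c]
ctttAcAAA ⇒ ctttcScAAA   [A -> c S]
ctttcScAAA ⇒ ctttctSAcAAA   [S -> t S A]
ctttctSAcAAA ⇒ ctttcttcAcAAA   [S -> t c]
ctttcttcAcAAA ⇒ ctttcttcccAAA   [A -> c]
ctttcttcccAAA ⇒ ctttcttccccAA   [A -> c]
ctttcttccccAA ⇒ ctttcttcccccA   [A -> c]
ctttcttcccccA ⇒ ctttcttcccccc   [A -> c]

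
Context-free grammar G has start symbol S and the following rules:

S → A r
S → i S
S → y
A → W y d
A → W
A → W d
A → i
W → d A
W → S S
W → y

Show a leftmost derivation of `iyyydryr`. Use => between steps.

S => Ar => Wr => SSr => ArSr => WydrSr => SSydrSr => iSSydrSr => iySydrSr => iyyydrSr => iyyydryr

S => Ar   [S → A r]
Ar => Wr   [A → W]
Wr => SSr   [W → S S]
SSr => ArSr   [S → A r]
ArSr => WydrSr   [A → W y d]
WydrSr => SSydrSr   [W → S S]
SSydrSr => iSSydrSr   [S → i S]
iSSydrSr => iySydrSr   [S → y]
iySydrSr => iyyydrSr   [S → y]
iyyydrSr => iyyydryr   [S → y]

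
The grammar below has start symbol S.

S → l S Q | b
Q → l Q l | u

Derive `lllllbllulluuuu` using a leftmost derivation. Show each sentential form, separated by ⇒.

S ⇒ lSQ   [S → l S Q]
lSQ ⇒ llSQQ   [S → l S Q]
llSQQ ⇒ lllSQQQ   [S → l S Q]
lllSQQQ ⇒ llllSQQQQ   [S → l S Q]
llllSQQQQ ⇒ lllllSQQQQQ   [S → l S Q]
lllllSQQQQQ ⇒ lllllbQQQQQ   [S → b]
lllllbQQQQQ ⇒ lllllblQlQQQQ   [Q → l Q l]
lllllblQlQQQQ ⇒ lllllbllQllQQQQ   [Q → l Q l]
lllllbllQllQQQQ ⇒ lllllbllullQQQQ   [Q → u]
lllllbllullQQQQ ⇒ lllllbllulluQQQ   [Q → u]
lllllbllulluQQQ ⇒ lllllbllulluuQQ   [Q → u]
lllllbllulluuQQ ⇒ lllllbllulluuuQ   [Q → u]
lllllbllulluuuQ ⇒ lllllbllulluuuu   [Q → u]

S ⇒ lSQ ⇒ llSQQ ⇒ lllSQQQ ⇒ llllSQQQQ ⇒ lllllSQQQQQ ⇒ lllllbQQQQQ ⇒ lllllblQlQQQQ ⇒ lllllbllQllQQQQ ⇒ lllllbllullQQQQ ⇒ lllllbllulluQQQ ⇒ lllllbllulluuQQ ⇒ lllllbllulluuuQ ⇒ lllllbllulluuuu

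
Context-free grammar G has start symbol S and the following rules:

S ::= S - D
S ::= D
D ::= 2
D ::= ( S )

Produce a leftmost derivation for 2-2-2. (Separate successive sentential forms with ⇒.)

S ⇒ S-D   [S ::= S - D]
S-D ⇒ S-D-D   [S ::= S - D]
S-D-D ⇒ D-D-D   [S ::= D]
D-D-D ⇒ 2-D-D   [D ::= 2]
2-D-D ⇒ 2-2-D   [D ::= 2]
2-2-D ⇒ 2-2-2   [D ::= 2]

S ⇒ S-D ⇒ S-D-D ⇒ D-D-D ⇒ 2-D-D ⇒ 2-2-D ⇒ 2-2-2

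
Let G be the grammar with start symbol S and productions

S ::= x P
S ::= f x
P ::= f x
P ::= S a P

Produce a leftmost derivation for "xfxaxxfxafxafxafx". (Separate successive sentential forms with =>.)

S => xP   [S ::= x P]
xP => xSaP   [P ::= S a P]
xSaP => xfxaP   [S ::= f x]
xfxaP => xfxaSaP   [P ::= S a P]
xfxaSaP => xfxaxPaP   [S ::= x P]
xfxaxPaP => xfxaxSaPaP   [P ::= S a P]
xfxaxSaPaP => xfxaxxPaPaP   [S ::= x P]
xfxaxxPaPaP => xfxaxxSaPaPaP   [P ::= S a P]
xfxaxxSaPaPaP => xfxaxxfxaPaPaP   [S ::= f x]
xfxaxxfxaPaPaP => xfxaxxfxafxaPaP   [P ::= f x]
xfxaxxfxafxaPaP => xfxaxxfxafxafxaP   [P ::= f x]
xfxaxxfxafxafxaP => xfxaxxfxafxafxafx   [P ::= f x]

S => xP => xSaP => xfxaP => xfxaSaP => xfxaxPaP => xfxaxSaPaP => xfxaxxPaPaP => xfxaxxSaPaPaP => xfxaxxfxaPaPaP => xfxaxxfxafxaPaP => xfxaxxfxafxafxaP => xfxaxxfxafxafxafx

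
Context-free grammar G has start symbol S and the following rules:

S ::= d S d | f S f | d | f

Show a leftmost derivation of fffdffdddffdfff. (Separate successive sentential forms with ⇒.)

S ⇒ fSf ⇒ ffSff ⇒ fffSfff ⇒ fffdSdfff ⇒ fffdfSfdfff ⇒ fffdffSffdfff ⇒ fffdffdSdffdfff ⇒ fffdffdddffdfff

S ⇒ fSf   [S ::= f S f]
fSf ⇒ ffSff   [S ::= f S f]
ffSff ⇒ fffSfff   [S ::= f S f]
fffSfff ⇒ fffdSdfff   [S ::= d S d]
fffdSdfff ⇒ fffdfSfdfff   [S ::= f S f]
fffdfSfdfff ⇒ fffdffSffdfff   [S ::= f S f]
fffdffSffdfff ⇒ fffdffdSdffdfff   [S ::= d S d]
fffdffdSdffdfff ⇒ fffdffdddffdfff   [S ::= d]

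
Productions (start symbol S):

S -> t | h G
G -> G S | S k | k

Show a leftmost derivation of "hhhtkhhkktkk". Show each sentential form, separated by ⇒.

S ⇒ hG ⇒ hSk ⇒ hhGk ⇒ hhSkk ⇒ hhhGkk ⇒ hhhGSkk ⇒ hhhSkSkk ⇒ hhhtkSkk ⇒ hhhtkhGkk ⇒ hhhtkhGSkk ⇒ hhhtkhSkSkk ⇒ hhhtkhhGkSkk ⇒ hhhtkhhkkSkk ⇒ hhhtkhhkktkk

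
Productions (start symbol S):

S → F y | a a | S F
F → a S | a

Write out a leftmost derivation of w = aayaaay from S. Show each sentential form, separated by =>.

S=>Fy=>aSy=>aSFy=>aSFFy=>aSFFFy=>aFyFFFy=>aayFFFy=>aayaFFy=>aayaaFy=>aayaaay

S => Fy   [S → F y]
Fy => aSy   [F → a S]
aSy => aSFy   [S → S F]
aSFy => aSFFy   [S → S F]
aSFFy => aSFFFy   [S → S F]
aSFFFy => aFyFFFy   [S → F y]
aFyFFFy => aayFFFy   [F → a]
aayFFFy => aayaFFy   [F → a]
aayaFFy => aayaaFy   [F → a]
aayaaFy => aayaaay   [F → a]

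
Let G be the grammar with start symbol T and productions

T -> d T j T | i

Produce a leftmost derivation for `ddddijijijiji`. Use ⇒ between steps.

T⇒dTjT⇒ddTjTjT⇒dddTjTjTjT⇒ddddTjTjTjTjT⇒ddddijTjTjTjT⇒ddddijijTjTjT⇒ddddijijijTjT⇒ddddijijijijT⇒ddddijijijiji

T ⇒ dTjT   [T -> d T j T]
dTjT ⇒ ddTjTjT   [T -> d T j T]
ddTjTjT ⇒ dddTjTjTjT   [T -> d T j T]
dddTjTjTjT ⇒ ddddTjTjTjTjT   [T -> d T j T]
ddddTjTjTjTjT ⇒ ddddijTjTjTjT   [T -> i]
ddddijTjTjTjT ⇒ ddddijijTjTjT   [T -> i]
ddddijijTjTjT ⇒ ddddijijijTjT   [T -> i]
ddddijijijTjT ⇒ ddddijijijijT   [T -> i]
ddddijijijijT ⇒ ddddijijijiji   [T -> i]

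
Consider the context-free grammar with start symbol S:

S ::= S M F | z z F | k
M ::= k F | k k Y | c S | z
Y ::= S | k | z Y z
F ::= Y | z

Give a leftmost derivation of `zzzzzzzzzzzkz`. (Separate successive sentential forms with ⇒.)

S ⇒ SMF ⇒ zzFMF ⇒ zzYMF ⇒ zzzYzMF ⇒ zzzzYzzMF ⇒ zzzzSzzMF ⇒ zzzzzzFzzMF ⇒ zzzzzzzzzMF ⇒ zzzzzzzzzzF ⇒ zzzzzzzzzzY ⇒ zzzzzzzzzzzYz ⇒ zzzzzzzzzzzkz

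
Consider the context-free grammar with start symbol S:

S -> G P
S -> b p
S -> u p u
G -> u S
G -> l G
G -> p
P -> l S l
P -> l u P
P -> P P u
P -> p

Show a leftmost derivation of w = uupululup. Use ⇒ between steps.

S ⇒ GP ⇒ uSP ⇒ uupuP ⇒ uupuluP ⇒ uupululuP ⇒ uupululup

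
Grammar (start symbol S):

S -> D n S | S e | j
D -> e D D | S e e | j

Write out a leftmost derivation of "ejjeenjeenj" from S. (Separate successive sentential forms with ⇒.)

S ⇒ DnS   [S -> D n S]
DnS ⇒ eDDnS   [D -> e D D]
eDDnS ⇒ ejDnS   [D -> j]
ejDnS ⇒ ejSeenS   [D -> S e e]
ejSeenS ⇒ ejDnSeenS   [S -> D n S]
ejDnSeenS ⇒ ejSeenSeenS   [D -> S e e]
ejSeenSeenS ⇒ ejjeenSeenS   [S -> j]
ejjeenSeenS ⇒ ejjeenjeenS   [S -> j]
ejjeenjeenS ⇒ ejjeenjeenj   [S -> j]

S ⇒ DnS ⇒ eDDnS ⇒ ejDnS ⇒ ejSeenS ⇒ ejDnSeenS ⇒ ejSeenSeenS ⇒ ejjeenSeenS ⇒ ejjeenjeenS ⇒ ejjeenjeenj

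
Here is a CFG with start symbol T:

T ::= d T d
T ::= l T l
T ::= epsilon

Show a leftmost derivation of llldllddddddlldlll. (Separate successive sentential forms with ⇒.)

T ⇒ lTl   [T ::= l T l]
lTl ⇒ llTll   [T ::= l T l]
llTll ⇒ lllTlll   [T ::= l T l]
lllTlll ⇒ llldTdlll   [T ::= d T d]
llldTdlll ⇒ llldlTldlll   [T ::= l T l]
llldlTldlll ⇒ llldllTlldlll   [T ::= l T l]
llldllTlldlll ⇒ llldlldTdlldlll   [T ::= d T d]
llldlldTdlldlll ⇒ llldllddTddlldlll   [T ::= d T d]
llldllddTddlldlll ⇒ llldlldddTdddlldlll   [T ::= d T d]
llldlldddTdddlldlll ⇒ llldllddddddlldlll   [T ::= epsilon]

T ⇒ lTl ⇒ llTll ⇒ lllTlll ⇒ llldTdlll ⇒ llldlTldlll ⇒ llldllTlldlll ⇒ llldlldTdlldlll ⇒ llldllddTddlldlll ⇒ llldlldddTdddlldlll ⇒ llldllddddddlldlll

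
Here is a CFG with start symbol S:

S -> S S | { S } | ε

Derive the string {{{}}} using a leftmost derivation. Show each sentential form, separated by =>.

S => {S} => {SS} => {SSS} => {SSSS} => {{S}SSS} => {{{S}}SSS} => {{{}}SSS} => {{{}}SS} => {{{}}S} => {{{}}}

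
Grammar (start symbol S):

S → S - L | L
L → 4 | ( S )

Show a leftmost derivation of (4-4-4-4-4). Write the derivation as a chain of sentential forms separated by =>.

S => L   [S → L]
L => (S)   [L → ( S )]
(S) => (S-L)   [S → S - L]
(S-L) => (S-L-L)   [S → S - L]
(S-L-L) => (S-L-L-L)   [S → S - L]
(S-L-L-L) => (S-L-L-L-L)   [S → S - L]
(S-L-L-L-L) => (L-L-L-L-L)   [S → L]
(L-L-L-L-L) => (4-L-L-L-L)   [L → 4]
(4-L-L-L-L) => (4-4-L-L-L)   [L → 4]
(4-4-L-L-L) => (4-4-4-L-L)   [L → 4]
(4-4-4-L-L) => (4-4-4-4-L)   [L → 4]
(4-4-4-4-L) => (4-4-4-4-4)   [L → 4]

S=>L=>(S)=>(S-L)=>(S-L-L)=>(S-L-L-L)=>(S-L-L-L-L)=>(L-L-L-L-L)=>(4-L-L-L-L)=>(4-4-L-L-L)=>(4-4-4-L-L)=>(4-4-4-4-L)=>(4-4-4-4-4)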